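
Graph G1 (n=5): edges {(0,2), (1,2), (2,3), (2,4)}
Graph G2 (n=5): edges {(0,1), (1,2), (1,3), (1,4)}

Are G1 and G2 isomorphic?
Yes, isomorphic

The graphs are isomorphic.
One valid mapping φ: V(G1) → V(G2): 0→3, 1→2, 2→1, 3→4, 4→0

Verify φ preserves adjacency — for each edge of G1, its image is an edge of G2:
  (0,2) → (φ(0),φ(2)) = (1,3) ∈ E(G2) ✓
  (1,2) → (φ(1),φ(2)) = (1,2) ∈ E(G2) ✓
  (2,3) → (φ(2),φ(3)) = (1,4) ∈ E(G2) ✓
  (2,4) → (φ(2),φ(4)) = (0,1) ∈ E(G2) ✓
All 4 edges of G1 map to edges of G2, and |E(G1)| = |E(G2)| = 4, so φ is a bijection on edges as well as vertices. Hence G1 ≅ G2.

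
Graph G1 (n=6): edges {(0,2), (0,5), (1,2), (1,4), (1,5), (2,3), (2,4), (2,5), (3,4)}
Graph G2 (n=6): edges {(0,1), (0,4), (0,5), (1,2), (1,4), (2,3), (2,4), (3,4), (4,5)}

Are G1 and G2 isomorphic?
Yes, isomorphic

The graphs are isomorphic.
One valid mapping φ: V(G1) → V(G2): 0→3, 1→1, 2→4, 3→5, 4→0, 5→2

Verify φ preserves adjacency — for each edge of G1, its image is an edge of G2:
  (0,2) → (φ(0),φ(2)) = (3,4) ∈ E(G2) ✓
  (0,5) → (φ(0),φ(5)) = (2,3) ∈ E(G2) ✓
  (1,2) → (φ(1),φ(2)) = (1,4) ∈ E(G2) ✓
  (1,4) → (φ(1),φ(4)) = (0,1) ∈ E(G2) ✓
  (1,5) → (φ(1),φ(5)) = (1,2) ∈ E(G2) ✓
  (2,3) → (φ(2),φ(3)) = (4,5) ∈ E(G2) ✓
  (2,4) → (φ(2),φ(4)) = (0,4) ∈ E(G2) ✓
  (2,5) → (φ(2),φ(5)) = (2,4) ∈ E(G2) ✓
  (3,4) → (φ(3),φ(4)) = (0,5) ∈ E(G2) ✓
All 9 edges of G1 map to edges of G2, and |E(G1)| = |E(G2)| = 9, so φ is a bijection on edges as well as vertices. Hence G1 ≅ G2.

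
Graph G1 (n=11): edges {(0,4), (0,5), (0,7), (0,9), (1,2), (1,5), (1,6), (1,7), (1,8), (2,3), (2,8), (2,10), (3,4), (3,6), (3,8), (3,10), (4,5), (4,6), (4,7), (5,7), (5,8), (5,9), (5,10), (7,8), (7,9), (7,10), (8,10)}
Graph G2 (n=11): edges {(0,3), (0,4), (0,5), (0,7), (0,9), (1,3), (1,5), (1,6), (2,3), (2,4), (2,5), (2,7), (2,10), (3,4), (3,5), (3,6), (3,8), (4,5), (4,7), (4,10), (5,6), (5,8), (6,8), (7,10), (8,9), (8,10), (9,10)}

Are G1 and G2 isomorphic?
Yes, isomorphic

The graphs are isomorphic.
One valid mapping φ: V(G1) → V(G2): 0→6, 1→0, 2→7, 3→10, 4→8, 5→5, 6→9, 7→3, 8→4, 9→1, 10→2

Verify φ preserves adjacency — for each edge of G1, its image is an edge of G2:
  (0,4) → (φ(0),φ(4)) = (6,8) ∈ E(G2) ✓
  (0,5) → (φ(0),φ(5)) = (5,6) ∈ E(G2) ✓
  (0,7) → (φ(0),φ(7)) = (3,6) ∈ E(G2) ✓
  (0,9) → (φ(0),φ(9)) = (1,6) ∈ E(G2) ✓
  (1,2) → (φ(1),φ(2)) = (0,7) ∈ E(G2) ✓
  (1,5) → (φ(1),φ(5)) = (0,5) ∈ E(G2) ✓
  (1,6) → (φ(1),φ(6)) = (0,9) ∈ E(G2) ✓
  (1,7) → (φ(1),φ(7)) = (0,3) ∈ E(G2) ✓
  (1,8) → (φ(1),φ(8)) = (0,4) ∈ E(G2) ✓
  (2,3) → (φ(2),φ(3)) = (7,10) ∈ E(G2) ✓
  (2,8) → (φ(2),φ(8)) = (4,7) ∈ E(G2) ✓
  (2,10) → (φ(2),φ(10)) = (2,7) ∈ E(G2) ✓
  (3,4) → (φ(3),φ(4)) = (8,10) ∈ E(G2) ✓
  (3,6) → (φ(3),φ(6)) = (9,10) ∈ E(G2) ✓
  (3,8) → (φ(3),φ(8)) = (4,10) ∈ E(G2) ✓
  (3,10) → (φ(3),φ(10)) = (2,10) ∈ E(G2) ✓
  (4,5) → (φ(4),φ(5)) = (5,8) ∈ E(G2) ✓
  (4,6) → (φ(4),φ(6)) = (8,9) ∈ E(G2) ✓
  (4,7) → (φ(4),φ(7)) = (3,8) ∈ E(G2) ✓
  (5,7) → (φ(5),φ(7)) = (3,5) ∈ E(G2) ✓
  (5,8) → (φ(5),φ(8)) = (4,5) ∈ E(G2) ✓
  (5,9) → (φ(5),φ(9)) = (1,5) ∈ E(G2) ✓
  (5,10) → (φ(5),φ(10)) = (2,5) ∈ E(G2) ✓
  (7,8) → (φ(7),φ(8)) = (3,4) ∈ E(G2) ✓
  (7,9) → (φ(7),φ(9)) = (1,3) ∈ E(G2) ✓
  (7,10) → (φ(7),φ(10)) = (2,3) ∈ E(G2) ✓
  (8,10) → (φ(8),φ(10)) = (2,4) ∈ E(G2) ✓
All 27 edges of G1 map to edges of G2, and |E(G1)| = |E(G2)| = 27, so φ is a bijection on edges as well as vertices. Hence G1 ≅ G2.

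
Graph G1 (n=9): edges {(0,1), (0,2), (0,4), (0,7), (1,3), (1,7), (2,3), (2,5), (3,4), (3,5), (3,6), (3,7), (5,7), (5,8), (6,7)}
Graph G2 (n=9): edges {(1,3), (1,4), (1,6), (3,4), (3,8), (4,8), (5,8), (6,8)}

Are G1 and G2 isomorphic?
No, not isomorphic

The graphs are NOT isomorphic.

Connected components of G1: 1 component(s) with vertex sets [[0, 1, 2, 3, 4, 5, 6, 7, 8]], sizes [9].
Connected components of G2: 4 component(s) with vertex sets [[0], [2], [7], [1, 3, 4, 5, 6, 8]], sizes [1, 1, 1, 6].
The number of connected components (and the multiset of component sizes) is an isomorphism invariant — an isomorphism maps each component of G1 bijectively onto a component of G2. Since G1 has 1 component(s) and G2 has 4, they cannot be isomorphic.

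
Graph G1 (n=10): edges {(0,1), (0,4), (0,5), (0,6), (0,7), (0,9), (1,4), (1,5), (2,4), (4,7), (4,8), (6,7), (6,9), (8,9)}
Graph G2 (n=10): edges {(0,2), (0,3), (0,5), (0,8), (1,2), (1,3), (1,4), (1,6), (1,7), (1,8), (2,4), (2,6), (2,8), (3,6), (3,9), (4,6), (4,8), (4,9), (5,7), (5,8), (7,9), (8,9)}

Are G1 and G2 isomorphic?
No, not isomorphic

The graphs are NOT isomorphic.

Connected components of G1: 2 component(s) with vertex sets [[3], [0, 1, 2, 4, 5, 6, 7, 8, 9]], sizes [1, 9].
Connected components of G2: 1 component(s) with vertex sets [[0, 1, 2, 3, 4, 5, 6, 7, 8, 9]], sizes [10].
The number of connected components (and the multiset of component sizes) is an isomorphism invariant — an isomorphism maps each component of G1 bijectively onto a component of G2. Since G1 has 2 component(s) and G2 has 1, they cannot be isomorphic.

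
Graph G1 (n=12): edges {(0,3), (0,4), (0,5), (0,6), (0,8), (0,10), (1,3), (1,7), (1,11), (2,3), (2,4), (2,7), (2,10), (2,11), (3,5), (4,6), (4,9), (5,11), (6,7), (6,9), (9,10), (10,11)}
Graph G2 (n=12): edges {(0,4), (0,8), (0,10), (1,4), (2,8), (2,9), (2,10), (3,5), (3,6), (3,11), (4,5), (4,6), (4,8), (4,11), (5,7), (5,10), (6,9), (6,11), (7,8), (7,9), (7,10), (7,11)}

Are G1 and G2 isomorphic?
Yes, isomorphic

The graphs are isomorphic.
One valid mapping φ: V(G1) → V(G2): 0→4, 1→2, 2→7, 3→8, 4→11, 5→0, 6→6, 7→9, 8→1, 9→3, 10→5, 11→10

Verify φ preserves adjacency — for each edge of G1, its image is an edge of G2:
  (0,3) → (φ(0),φ(3)) = (4,8) ∈ E(G2) ✓
  (0,4) → (φ(0),φ(4)) = (4,11) ∈ E(G2) ✓
  (0,5) → (φ(0),φ(5)) = (0,4) ∈ E(G2) ✓
  (0,6) → (φ(0),φ(6)) = (4,6) ∈ E(G2) ✓
  (0,8) → (φ(0),φ(8)) = (1,4) ∈ E(G2) ✓
  (0,10) → (φ(0),φ(10)) = (4,5) ∈ E(G2) ✓
  (1,3) → (φ(1),φ(3)) = (2,8) ∈ E(G2) ✓
  (1,7) → (φ(1),φ(7)) = (2,9) ∈ E(G2) ✓
  (1,11) → (φ(1),φ(11)) = (2,10) ∈ E(G2) ✓
  (2,3) → (φ(2),φ(3)) = (7,8) ∈ E(G2) ✓
  (2,4) → (φ(2),φ(4)) = (7,11) ∈ E(G2) ✓
  (2,7) → (φ(2),φ(7)) = (7,9) ∈ E(G2) ✓
  (2,10) → (φ(2),φ(10)) = (5,7) ∈ E(G2) ✓
  (2,11) → (φ(2),φ(11)) = (7,10) ∈ E(G2) ✓
  (3,5) → (φ(3),φ(5)) = (0,8) ∈ E(G2) ✓
  (4,6) → (φ(4),φ(6)) = (6,11) ∈ E(G2) ✓
  (4,9) → (φ(4),φ(9)) = (3,11) ∈ E(G2) ✓
  (5,11) → (φ(5),φ(11)) = (0,10) ∈ E(G2) ✓
  (6,7) → (φ(6),φ(7)) = (6,9) ∈ E(G2) ✓
  (6,9) → (φ(6),φ(9)) = (3,6) ∈ E(G2) ✓
  (9,10) → (φ(9),φ(10)) = (3,5) ∈ E(G2) ✓
  (10,11) → (φ(10),φ(11)) = (5,10) ∈ E(G2) ✓
All 22 edges of G1 map to edges of G2, and |E(G1)| = |E(G2)| = 22, so φ is a bijection on edges as well as vertices. Hence G1 ≅ G2.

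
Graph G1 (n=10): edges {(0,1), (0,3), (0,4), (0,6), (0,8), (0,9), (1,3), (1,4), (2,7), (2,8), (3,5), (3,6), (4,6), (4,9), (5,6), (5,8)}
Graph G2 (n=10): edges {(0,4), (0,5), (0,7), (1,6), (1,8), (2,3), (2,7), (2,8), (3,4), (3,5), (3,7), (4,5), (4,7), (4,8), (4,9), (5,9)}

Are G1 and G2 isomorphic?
Yes, isomorphic

The graphs are isomorphic.
One valid mapping φ: V(G1) → V(G2): 0→4, 1→0, 2→1, 3→7, 4→5, 5→2, 6→3, 7→6, 8→8, 9→9

Verify φ preserves adjacency — for each edge of G1, its image is an edge of G2:
  (0,1) → (φ(0),φ(1)) = (0,4) ∈ E(G2) ✓
  (0,3) → (φ(0),φ(3)) = (4,7) ∈ E(G2) ✓
  (0,4) → (φ(0),φ(4)) = (4,5) ∈ E(G2) ✓
  (0,6) → (φ(0),φ(6)) = (3,4) ∈ E(G2) ✓
  (0,8) → (φ(0),φ(8)) = (4,8) ∈ E(G2) ✓
  (0,9) → (φ(0),φ(9)) = (4,9) ∈ E(G2) ✓
  (1,3) → (φ(1),φ(3)) = (0,7) ∈ E(G2) ✓
  (1,4) → (φ(1),φ(4)) = (0,5) ∈ E(G2) ✓
  (2,7) → (φ(2),φ(7)) = (1,6) ∈ E(G2) ✓
  (2,8) → (φ(2),φ(8)) = (1,8) ∈ E(G2) ✓
  (3,5) → (φ(3),φ(5)) = (2,7) ∈ E(G2) ✓
  (3,6) → (φ(3),φ(6)) = (3,7) ∈ E(G2) ✓
  (4,6) → (φ(4),φ(6)) = (3,5) ∈ E(G2) ✓
  (4,9) → (φ(4),φ(9)) = (5,9) ∈ E(G2) ✓
  (5,6) → (φ(5),φ(6)) = (2,3) ∈ E(G2) ✓
  (5,8) → (φ(5),φ(8)) = (2,8) ∈ E(G2) ✓
All 16 edges of G1 map to edges of G2, and |E(G1)| = |E(G2)| = 16, so φ is a bijection on edges as well as vertices. Hence G1 ≅ G2.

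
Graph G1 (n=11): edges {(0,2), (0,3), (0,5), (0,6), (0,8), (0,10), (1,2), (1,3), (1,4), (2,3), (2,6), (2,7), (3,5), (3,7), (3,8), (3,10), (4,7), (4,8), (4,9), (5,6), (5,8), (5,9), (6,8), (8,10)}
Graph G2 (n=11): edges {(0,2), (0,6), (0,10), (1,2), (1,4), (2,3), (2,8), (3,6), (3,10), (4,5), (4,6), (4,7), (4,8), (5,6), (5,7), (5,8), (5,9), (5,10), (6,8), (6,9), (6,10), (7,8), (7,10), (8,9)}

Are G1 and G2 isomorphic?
Yes, isomorphic

The graphs are isomorphic.
One valid mapping φ: V(G1) → V(G2): 0→5, 1→3, 2→10, 3→6, 4→2, 5→4, 6→7, 7→0, 8→8, 9→1, 10→9

Verify φ preserves adjacency — for each edge of G1, its image is an edge of G2:
  (0,2) → (φ(0),φ(2)) = (5,10) ∈ E(G2) ✓
  (0,3) → (φ(0),φ(3)) = (5,6) ∈ E(G2) ✓
  (0,5) → (φ(0),φ(5)) = (4,5) ∈ E(G2) ✓
  (0,6) → (φ(0),φ(6)) = (5,7) ∈ E(G2) ✓
  (0,8) → (φ(0),φ(8)) = (5,8) ∈ E(G2) ✓
  (0,10) → (φ(0),φ(10)) = (5,9) ∈ E(G2) ✓
  (1,2) → (φ(1),φ(2)) = (3,10) ∈ E(G2) ✓
  (1,3) → (φ(1),φ(3)) = (3,6) ∈ E(G2) ✓
  (1,4) → (φ(1),φ(4)) = (2,3) ∈ E(G2) ✓
  (2,3) → (φ(2),φ(3)) = (6,10) ∈ E(G2) ✓
  (2,6) → (φ(2),φ(6)) = (7,10) ∈ E(G2) ✓
  (2,7) → (φ(2),φ(7)) = (0,10) ∈ E(G2) ✓
  (3,5) → (φ(3),φ(5)) = (4,6) ∈ E(G2) ✓
  (3,7) → (φ(3),φ(7)) = (0,6) ∈ E(G2) ✓
  (3,8) → (φ(3),φ(8)) = (6,8) ∈ E(G2) ✓
  (3,10) → (φ(3),φ(10)) = (6,9) ∈ E(G2) ✓
  (4,7) → (φ(4),φ(7)) = (0,2) ∈ E(G2) ✓
  (4,8) → (φ(4),φ(8)) = (2,8) ∈ E(G2) ✓
  (4,9) → (φ(4),φ(9)) = (1,2) ∈ E(G2) ✓
  (5,6) → (φ(5),φ(6)) = (4,7) ∈ E(G2) ✓
  (5,8) → (φ(5),φ(8)) = (4,8) ∈ E(G2) ✓
  (5,9) → (φ(5),φ(9)) = (1,4) ∈ E(G2) ✓
  (6,8) → (φ(6),φ(8)) = (7,8) ∈ E(G2) ✓
  (8,10) → (φ(8),φ(10)) = (8,9) ∈ E(G2) ✓
All 24 edges of G1 map to edges of G2, and |E(G1)| = |E(G2)| = 24, so φ is a bijection on edges as well as vertices. Hence G1 ≅ G2.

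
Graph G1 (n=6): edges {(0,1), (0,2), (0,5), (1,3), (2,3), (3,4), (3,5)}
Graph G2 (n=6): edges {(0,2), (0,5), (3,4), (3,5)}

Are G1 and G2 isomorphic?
No, not isomorphic

The graphs are NOT isomorphic.

Connected components of G1: 1 component(s) with vertex sets [[0, 1, 2, 3, 4, 5]], sizes [6].
Connected components of G2: 2 component(s) with vertex sets [[1], [0, 2, 3, 4, 5]], sizes [1, 5].
The number of connected components (and the multiset of component sizes) is an isomorphism invariant — an isomorphism maps each component of G1 bijectively onto a component of G2. Since G1 has 1 component(s) and G2 has 2, they cannot be isomorphic.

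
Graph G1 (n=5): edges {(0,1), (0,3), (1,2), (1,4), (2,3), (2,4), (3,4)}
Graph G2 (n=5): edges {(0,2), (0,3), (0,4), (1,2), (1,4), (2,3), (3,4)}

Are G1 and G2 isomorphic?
Yes, isomorphic

The graphs are isomorphic.
One valid mapping φ: V(G1) → V(G2): 0→1, 1→2, 2→0, 3→4, 4→3

Verify φ preserves adjacency — for each edge of G1, its image is an edge of G2:
  (0,1) → (φ(0),φ(1)) = (1,2) ∈ E(G2) ✓
  (0,3) → (φ(0),φ(3)) = (1,4) ∈ E(G2) ✓
  (1,2) → (φ(1),φ(2)) = (0,2) ∈ E(G2) ✓
  (1,4) → (φ(1),φ(4)) = (2,3) ∈ E(G2) ✓
  (2,3) → (φ(2),φ(3)) = (0,4) ∈ E(G2) ✓
  (2,4) → (φ(2),φ(4)) = (0,3) ∈ E(G2) ✓
  (3,4) → (φ(3),φ(4)) = (3,4) ∈ E(G2) ✓
All 7 edges of G1 map to edges of G2, and |E(G1)| = |E(G2)| = 7, so φ is a bijection on edges as well as vertices. Hence G1 ≅ G2.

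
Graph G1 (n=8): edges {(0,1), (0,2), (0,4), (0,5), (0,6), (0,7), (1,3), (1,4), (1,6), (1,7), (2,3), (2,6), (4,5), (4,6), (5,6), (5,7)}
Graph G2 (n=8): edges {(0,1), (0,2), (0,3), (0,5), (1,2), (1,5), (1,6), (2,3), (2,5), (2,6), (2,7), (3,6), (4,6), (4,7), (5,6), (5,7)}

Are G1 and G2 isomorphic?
Yes, isomorphic

The graphs are isomorphic.
One valid mapping φ: V(G1) → V(G2): 0→2, 1→6, 2→7, 3→4, 4→1, 5→0, 6→5, 7→3

Verify φ preserves adjacency — for each edge of G1, its image is an edge of G2:
  (0,1) → (φ(0),φ(1)) = (2,6) ∈ E(G2) ✓
  (0,2) → (φ(0),φ(2)) = (2,7) ∈ E(G2) ✓
  (0,4) → (φ(0),φ(4)) = (1,2) ∈ E(G2) ✓
  (0,5) → (φ(0),φ(5)) = (0,2) ∈ E(G2) ✓
  (0,6) → (φ(0),φ(6)) = (2,5) ∈ E(G2) ✓
  (0,7) → (φ(0),φ(7)) = (2,3) ∈ E(G2) ✓
  (1,3) → (φ(1),φ(3)) = (4,6) ∈ E(G2) ✓
  (1,4) → (φ(1),φ(4)) = (1,6) ∈ E(G2) ✓
  (1,6) → (φ(1),φ(6)) = (5,6) ∈ E(G2) ✓
  (1,7) → (φ(1),φ(7)) = (3,6) ∈ E(G2) ✓
  (2,3) → (φ(2),φ(3)) = (4,7) ∈ E(G2) ✓
  (2,6) → (φ(2),φ(6)) = (5,7) ∈ E(G2) ✓
  (4,5) → (φ(4),φ(5)) = (0,1) ∈ E(G2) ✓
  (4,6) → (φ(4),φ(6)) = (1,5) ∈ E(G2) ✓
  (5,6) → (φ(5),φ(6)) = (0,5) ∈ E(G2) ✓
  (5,7) → (φ(5),φ(7)) = (0,3) ∈ E(G2) ✓
All 16 edges of G1 map to edges of G2, and |E(G1)| = |E(G2)| = 16, so φ is a bijection on edges as well as vertices. Hence G1 ≅ G2.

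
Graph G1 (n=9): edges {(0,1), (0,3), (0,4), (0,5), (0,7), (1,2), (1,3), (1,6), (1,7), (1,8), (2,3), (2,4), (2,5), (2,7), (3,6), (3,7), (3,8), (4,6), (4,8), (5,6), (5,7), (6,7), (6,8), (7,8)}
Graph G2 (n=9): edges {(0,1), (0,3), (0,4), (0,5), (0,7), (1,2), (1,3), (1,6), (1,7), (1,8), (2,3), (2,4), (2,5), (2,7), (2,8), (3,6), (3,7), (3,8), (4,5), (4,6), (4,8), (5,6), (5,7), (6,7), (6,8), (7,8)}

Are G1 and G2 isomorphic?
No, not isomorphic

The graphs are NOT isomorphic.

Counting edges: G1 has 24 edge(s); G2 has 26 edge(s).
Edge count is an isomorphism invariant (a bijection on vertices induces a bijection on edges), so differing edge counts rule out isomorphism.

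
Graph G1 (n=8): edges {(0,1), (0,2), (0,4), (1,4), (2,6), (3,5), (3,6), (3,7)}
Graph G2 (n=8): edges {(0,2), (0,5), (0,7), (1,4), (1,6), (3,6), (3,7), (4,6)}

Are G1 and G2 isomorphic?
Yes, isomorphic

The graphs are isomorphic.
One valid mapping φ: V(G1) → V(G2): 0→6, 1→4, 2→3, 3→0, 4→1, 5→5, 6→7, 7→2

Verify φ preserves adjacency — for each edge of G1, its image is an edge of G2:
  (0,1) → (φ(0),φ(1)) = (4,6) ∈ E(G2) ✓
  (0,2) → (φ(0),φ(2)) = (3,6) ∈ E(G2) ✓
  (0,4) → (φ(0),φ(4)) = (1,6) ∈ E(G2) ✓
  (1,4) → (φ(1),φ(4)) = (1,4) ∈ E(G2) ✓
  (2,6) → (φ(2),φ(6)) = (3,7) ∈ E(G2) ✓
  (3,5) → (φ(3),φ(5)) = (0,5) ∈ E(G2) ✓
  (3,6) → (φ(3),φ(6)) = (0,7) ∈ E(G2) ✓
  (3,7) → (φ(3),φ(7)) = (0,2) ∈ E(G2) ✓
All 8 edges of G1 map to edges of G2, and |E(G1)| = |E(G2)| = 8, so φ is a bijection on edges as well as vertices. Hence G1 ≅ G2.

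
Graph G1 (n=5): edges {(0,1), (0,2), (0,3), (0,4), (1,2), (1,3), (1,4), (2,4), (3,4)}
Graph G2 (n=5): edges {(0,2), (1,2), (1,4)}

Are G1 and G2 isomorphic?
No, not isomorphic

The graphs are NOT isomorphic.

Degrees in G1: deg(0)=4, deg(1)=4, deg(2)=3, deg(3)=3, deg(4)=4.
Sorted degree sequence of G1: [4, 4, 4, 3, 3].
Degrees in G2: deg(0)=1, deg(1)=2, deg(2)=2, deg(3)=0, deg(4)=1.
Sorted degree sequence of G2: [2, 2, 1, 1, 0].
The (sorted) degree sequence is an isomorphism invariant, so since G1 and G2 have different degree sequences they cannot be isomorphic.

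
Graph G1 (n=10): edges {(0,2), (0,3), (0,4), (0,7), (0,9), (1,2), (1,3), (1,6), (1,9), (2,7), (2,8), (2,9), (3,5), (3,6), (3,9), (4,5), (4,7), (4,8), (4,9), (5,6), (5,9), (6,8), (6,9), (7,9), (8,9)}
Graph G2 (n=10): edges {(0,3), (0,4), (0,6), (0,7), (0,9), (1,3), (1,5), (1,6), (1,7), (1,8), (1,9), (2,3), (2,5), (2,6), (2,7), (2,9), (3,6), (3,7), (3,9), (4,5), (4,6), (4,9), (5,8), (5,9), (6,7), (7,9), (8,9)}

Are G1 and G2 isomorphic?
No, not isomorphic

The graphs are NOT isomorphic.

Degrees in G1: deg(0)=5, deg(1)=4, deg(2)=5, deg(3)=5, deg(4)=5, deg(5)=4, deg(6)=5, deg(7)=4, deg(8)=4, deg(9)=9.
Sorted degree sequence of G1: [9, 5, 5, 5, 5, 5, 4, 4, 4, 4].
Degrees in G2: deg(0)=5, deg(1)=6, deg(2)=5, deg(3)=6, deg(4)=4, deg(5)=5, deg(6)=6, deg(7)=6, deg(8)=3, deg(9)=8.
Sorted degree sequence of G2: [8, 6, 6, 6, 6, 5, 5, 5, 4, 3].
The (sorted) degree sequence is an isomorphism invariant, so since G1 and G2 have different degree sequences they cannot be isomorphic.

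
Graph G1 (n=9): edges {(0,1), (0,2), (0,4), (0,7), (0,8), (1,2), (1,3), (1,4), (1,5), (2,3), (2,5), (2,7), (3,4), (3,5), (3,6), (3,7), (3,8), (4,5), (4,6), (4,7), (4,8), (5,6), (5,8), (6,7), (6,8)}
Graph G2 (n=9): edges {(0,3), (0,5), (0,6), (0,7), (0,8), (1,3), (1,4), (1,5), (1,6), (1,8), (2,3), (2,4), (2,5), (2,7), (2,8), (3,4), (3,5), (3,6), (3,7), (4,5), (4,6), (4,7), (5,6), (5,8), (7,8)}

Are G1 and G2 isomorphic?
Yes, isomorphic

The graphs are isomorphic.
One valid mapping φ: V(G1) → V(G2): 0→8, 1→2, 2→7, 3→3, 4→5, 5→4, 6→6, 7→0, 8→1

Verify φ preserves adjacency — for each edge of G1, its image is an edge of G2:
  (0,1) → (φ(0),φ(1)) = (2,8) ∈ E(G2) ✓
  (0,2) → (φ(0),φ(2)) = (7,8) ∈ E(G2) ✓
  (0,4) → (φ(0),φ(4)) = (5,8) ∈ E(G2) ✓
  (0,7) → (φ(0),φ(7)) = (0,8) ∈ E(G2) ✓
  (0,8) → (φ(0),φ(8)) = (1,8) ∈ E(G2) ✓
  (1,2) → (φ(1),φ(2)) = (2,7) ∈ E(G2) ✓
  (1,3) → (φ(1),φ(3)) = (2,3) ∈ E(G2) ✓
  (1,4) → (φ(1),φ(4)) = (2,5) ∈ E(G2) ✓
  (1,5) → (φ(1),φ(5)) = (2,4) ∈ E(G2) ✓
  (2,3) → (φ(2),φ(3)) = (3,7) ∈ E(G2) ✓
  (2,5) → (φ(2),φ(5)) = (4,7) ∈ E(G2) ✓
  (2,7) → (φ(2),φ(7)) = (0,7) ∈ E(G2) ✓
  (3,4) → (φ(3),φ(4)) = (3,5) ∈ E(G2) ✓
  (3,5) → (φ(3),φ(5)) = (3,4) ∈ E(G2) ✓
  (3,6) → (φ(3),φ(6)) = (3,6) ∈ E(G2) ✓
  (3,7) → (φ(3),φ(7)) = (0,3) ∈ E(G2) ✓
  (3,8) → (φ(3),φ(8)) = (1,3) ∈ E(G2) ✓
  (4,5) → (φ(4),φ(5)) = (4,5) ∈ E(G2) ✓
  (4,6) → (φ(4),φ(6)) = (5,6) ∈ E(G2) ✓
  (4,7) → (φ(4),φ(7)) = (0,5) ∈ E(G2) ✓
  (4,8) → (φ(4),φ(8)) = (1,5) ∈ E(G2) ✓
  (5,6) → (φ(5),φ(6)) = (4,6) ∈ E(G2) ✓
  (5,8) → (φ(5),φ(8)) = (1,4) ∈ E(G2) ✓
  (6,7) → (φ(6),φ(7)) = (0,6) ∈ E(G2) ✓
  (6,8) → (φ(6),φ(8)) = (1,6) ∈ E(G2) ✓
All 25 edges of G1 map to edges of G2, and |E(G1)| = |E(G2)| = 25, so φ is a bijection on edges as well as vertices. Hence G1 ≅ G2.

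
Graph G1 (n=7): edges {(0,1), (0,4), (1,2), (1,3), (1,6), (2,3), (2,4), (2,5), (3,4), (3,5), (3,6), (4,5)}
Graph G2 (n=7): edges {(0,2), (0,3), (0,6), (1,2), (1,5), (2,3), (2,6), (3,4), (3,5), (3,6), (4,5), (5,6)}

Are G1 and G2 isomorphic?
Yes, isomorphic

The graphs are isomorphic.
One valid mapping φ: V(G1) → V(G2): 0→1, 1→5, 2→6, 3→3, 4→2, 5→0, 6→4

Verify φ preserves adjacency — for each edge of G1, its image is an edge of G2:
  (0,1) → (φ(0),φ(1)) = (1,5) ∈ E(G2) ✓
  (0,4) → (φ(0),φ(4)) = (1,2) ∈ E(G2) ✓
  (1,2) → (φ(1),φ(2)) = (5,6) ∈ E(G2) ✓
  (1,3) → (φ(1),φ(3)) = (3,5) ∈ E(G2) ✓
  (1,6) → (φ(1),φ(6)) = (4,5) ∈ E(G2) ✓
  (2,3) → (φ(2),φ(3)) = (3,6) ∈ E(G2) ✓
  (2,4) → (φ(2),φ(4)) = (2,6) ∈ E(G2) ✓
  (2,5) → (φ(2),φ(5)) = (0,6) ∈ E(G2) ✓
  (3,4) → (φ(3),φ(4)) = (2,3) ∈ E(G2) ✓
  (3,5) → (φ(3),φ(5)) = (0,3) ∈ E(G2) ✓
  (3,6) → (φ(3),φ(6)) = (3,4) ∈ E(G2) ✓
  (4,5) → (φ(4),φ(5)) = (0,2) ∈ E(G2) ✓
All 12 edges of G1 map to edges of G2, and |E(G1)| = |E(G2)| = 12, so φ is a bijection on edges as well as vertices. Hence G1 ≅ G2.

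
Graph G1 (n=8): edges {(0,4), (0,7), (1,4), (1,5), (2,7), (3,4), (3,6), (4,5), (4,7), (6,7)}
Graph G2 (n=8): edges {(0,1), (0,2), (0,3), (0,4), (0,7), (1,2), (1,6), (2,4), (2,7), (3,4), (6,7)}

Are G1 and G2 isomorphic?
No, not isomorphic

The graphs are NOT isomorphic.

Counting triangles (3-cliques): G1 has 2, G2 has 4.
Triangle count is an isomorphism invariant, so differing triangle counts rule out isomorphism.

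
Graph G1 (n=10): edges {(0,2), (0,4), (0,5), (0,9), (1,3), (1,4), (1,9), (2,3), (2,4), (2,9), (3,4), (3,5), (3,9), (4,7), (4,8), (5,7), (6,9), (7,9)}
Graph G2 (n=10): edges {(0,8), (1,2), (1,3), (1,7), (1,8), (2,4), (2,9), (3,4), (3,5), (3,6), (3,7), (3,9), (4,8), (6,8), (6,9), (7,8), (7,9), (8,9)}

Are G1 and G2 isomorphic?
Yes, isomorphic

The graphs are isomorphic.
One valid mapping φ: V(G1) → V(G2): 0→1, 1→6, 2→7, 3→9, 4→8, 5→2, 6→5, 7→4, 8→0, 9→3

Verify φ preserves adjacency — for each edge of G1, its image is an edge of G2:
  (0,2) → (φ(0),φ(2)) = (1,7) ∈ E(G2) ✓
  (0,4) → (φ(0),φ(4)) = (1,8) ∈ E(G2) ✓
  (0,5) → (φ(0),φ(5)) = (1,2) ∈ E(G2) ✓
  (0,9) → (φ(0),φ(9)) = (1,3) ∈ E(G2) ✓
  (1,3) → (φ(1),φ(3)) = (6,9) ∈ E(G2) ✓
  (1,4) → (φ(1),φ(4)) = (6,8) ∈ E(G2) ✓
  (1,9) → (φ(1),φ(9)) = (3,6) ∈ E(G2) ✓
  (2,3) → (φ(2),φ(3)) = (7,9) ∈ E(G2) ✓
  (2,4) → (φ(2),φ(4)) = (7,8) ∈ E(G2) ✓
  (2,9) → (φ(2),φ(9)) = (3,7) ∈ E(G2) ✓
  (3,4) → (φ(3),φ(4)) = (8,9) ∈ E(G2) ✓
  (3,5) → (φ(3),φ(5)) = (2,9) ∈ E(G2) ✓
  (3,9) → (φ(3),φ(9)) = (3,9) ∈ E(G2) ✓
  (4,7) → (φ(4),φ(7)) = (4,8) ∈ E(G2) ✓
  (4,8) → (φ(4),φ(8)) = (0,8) ∈ E(G2) ✓
  (5,7) → (φ(5),φ(7)) = (2,4) ∈ E(G2) ✓
  (6,9) → (φ(6),φ(9)) = (3,5) ∈ E(G2) ✓
  (7,9) → (φ(7),φ(9)) = (3,4) ∈ E(G2) ✓
All 18 edges of G1 map to edges of G2, and |E(G1)| = |E(G2)| = 18, so φ is a bijection on edges as well as vertices. Hence G1 ≅ G2.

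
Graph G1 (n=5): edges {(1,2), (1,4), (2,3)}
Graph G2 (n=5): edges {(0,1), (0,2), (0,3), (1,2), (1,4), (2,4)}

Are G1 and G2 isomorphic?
No, not isomorphic

The graphs are NOT isomorphic.

Counting triangles (3-cliques): G1 has 0, G2 has 2.
Triangle count is an isomorphism invariant, so differing triangle counts rule out isomorphism.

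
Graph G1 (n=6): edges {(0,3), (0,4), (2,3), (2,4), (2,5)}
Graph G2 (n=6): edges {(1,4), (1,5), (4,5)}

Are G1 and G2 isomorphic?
No, not isomorphic

The graphs are NOT isomorphic.

Counting triangles (3-cliques): G1 has 0, G2 has 1.
Triangle count is an isomorphism invariant, so differing triangle counts rule out isomorphism.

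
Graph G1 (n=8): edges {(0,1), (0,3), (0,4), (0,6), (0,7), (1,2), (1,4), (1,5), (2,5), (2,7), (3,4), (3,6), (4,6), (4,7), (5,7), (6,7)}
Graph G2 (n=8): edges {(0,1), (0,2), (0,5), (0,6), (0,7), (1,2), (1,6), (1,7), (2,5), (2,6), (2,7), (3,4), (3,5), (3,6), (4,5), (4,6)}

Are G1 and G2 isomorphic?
Yes, isomorphic

The graphs are isomorphic.
One valid mapping φ: V(G1) → V(G2): 0→2, 1→5, 2→4, 3→7, 4→0, 5→3, 6→1, 7→6

Verify φ preserves adjacency — for each edge of G1, its image is an edge of G2:
  (0,1) → (φ(0),φ(1)) = (2,5) ∈ E(G2) ✓
  (0,3) → (φ(0),φ(3)) = (2,7) ∈ E(G2) ✓
  (0,4) → (φ(0),φ(4)) = (0,2) ∈ E(G2) ✓
  (0,6) → (φ(0),φ(6)) = (1,2) ∈ E(G2) ✓
  (0,7) → (φ(0),φ(7)) = (2,6) ∈ E(G2) ✓
  (1,2) → (φ(1),φ(2)) = (4,5) ∈ E(G2) ✓
  (1,4) → (φ(1),φ(4)) = (0,5) ∈ E(G2) ✓
  (1,5) → (φ(1),φ(5)) = (3,5) ∈ E(G2) ✓
  (2,5) → (φ(2),φ(5)) = (3,4) ∈ E(G2) ✓
  (2,7) → (φ(2),φ(7)) = (4,6) ∈ E(G2) ✓
  (3,4) → (φ(3),φ(4)) = (0,7) ∈ E(G2) ✓
  (3,6) → (φ(3),φ(6)) = (1,7) ∈ E(G2) ✓
  (4,6) → (φ(4),φ(6)) = (0,1) ∈ E(G2) ✓
  (4,7) → (φ(4),φ(7)) = (0,6) ∈ E(G2) ✓
  (5,7) → (φ(5),φ(7)) = (3,6) ∈ E(G2) ✓
  (6,7) → (φ(6),φ(7)) = (1,6) ∈ E(G2) ✓
All 16 edges of G1 map to edges of G2, and |E(G1)| = |E(G2)| = 16, so φ is a bijection on edges as well as vertices. Hence G1 ≅ G2.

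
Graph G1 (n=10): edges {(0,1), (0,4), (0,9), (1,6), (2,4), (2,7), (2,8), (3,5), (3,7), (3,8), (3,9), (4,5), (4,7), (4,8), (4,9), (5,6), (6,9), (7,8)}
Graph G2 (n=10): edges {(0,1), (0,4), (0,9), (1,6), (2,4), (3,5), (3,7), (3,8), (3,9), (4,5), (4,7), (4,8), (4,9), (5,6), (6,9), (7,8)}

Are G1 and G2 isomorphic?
No, not isomorphic

The graphs are NOT isomorphic.

Counting edges: G1 has 18 edge(s); G2 has 16 edge(s).
Edge count is an isomorphism invariant (a bijection on vertices induces a bijection on edges), so differing edge counts rule out isomorphism.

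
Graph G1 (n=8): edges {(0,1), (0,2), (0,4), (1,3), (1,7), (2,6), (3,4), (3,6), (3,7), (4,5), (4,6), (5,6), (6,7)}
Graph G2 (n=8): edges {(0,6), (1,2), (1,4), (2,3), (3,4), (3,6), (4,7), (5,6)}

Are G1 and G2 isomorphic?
No, not isomorphic

The graphs are NOT isomorphic.

Degrees in G1: deg(0)=3, deg(1)=3, deg(2)=2, deg(3)=4, deg(4)=4, deg(5)=2, deg(6)=5, deg(7)=3.
Sorted degree sequence of G1: [5, 4, 4, 3, 3, 3, 2, 2].
Degrees in G2: deg(0)=1, deg(1)=2, deg(2)=2, deg(3)=3, deg(4)=3, deg(5)=1, deg(6)=3, deg(7)=1.
Sorted degree sequence of G2: [3, 3, 3, 2, 2, 1, 1, 1].
The (sorted) degree sequence is an isomorphism invariant, so since G1 and G2 have different degree sequences they cannot be isomorphic.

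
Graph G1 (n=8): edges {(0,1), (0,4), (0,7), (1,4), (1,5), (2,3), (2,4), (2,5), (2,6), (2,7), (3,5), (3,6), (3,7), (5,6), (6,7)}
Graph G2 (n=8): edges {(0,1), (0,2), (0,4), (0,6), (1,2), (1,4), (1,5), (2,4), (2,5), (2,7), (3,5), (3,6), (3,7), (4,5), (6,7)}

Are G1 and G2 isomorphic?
Yes, isomorphic

The graphs are isomorphic.
One valid mapping φ: V(G1) → V(G2): 0→3, 1→6, 2→2, 3→4, 4→7, 5→0, 6→1, 7→5

Verify φ preserves adjacency — for each edge of G1, its image is an edge of G2:
  (0,1) → (φ(0),φ(1)) = (3,6) ∈ E(G2) ✓
  (0,4) → (φ(0),φ(4)) = (3,7) ∈ E(G2) ✓
  (0,7) → (φ(0),φ(7)) = (3,5) ∈ E(G2) ✓
  (1,4) → (φ(1),φ(4)) = (6,7) ∈ E(G2) ✓
  (1,5) → (φ(1),φ(5)) = (0,6) ∈ E(G2) ✓
  (2,3) → (φ(2),φ(3)) = (2,4) ∈ E(G2) ✓
  (2,4) → (φ(2),φ(4)) = (2,7) ∈ E(G2) ✓
  (2,5) → (φ(2),φ(5)) = (0,2) ∈ E(G2) ✓
  (2,6) → (φ(2),φ(6)) = (1,2) ∈ E(G2) ✓
  (2,7) → (φ(2),φ(7)) = (2,5) ∈ E(G2) ✓
  (3,5) → (φ(3),φ(5)) = (0,4) ∈ E(G2) ✓
  (3,6) → (φ(3),φ(6)) = (1,4) ∈ E(G2) ✓
  (3,7) → (φ(3),φ(7)) = (4,5) ∈ E(G2) ✓
  (5,6) → (φ(5),φ(6)) = (0,1) ∈ E(G2) ✓
  (6,7) → (φ(6),φ(7)) = (1,5) ∈ E(G2) ✓
All 15 edges of G1 map to edges of G2, and |E(G1)| = |E(G2)| = 15, so φ is a bijection on edges as well as vertices. Hence G1 ≅ G2.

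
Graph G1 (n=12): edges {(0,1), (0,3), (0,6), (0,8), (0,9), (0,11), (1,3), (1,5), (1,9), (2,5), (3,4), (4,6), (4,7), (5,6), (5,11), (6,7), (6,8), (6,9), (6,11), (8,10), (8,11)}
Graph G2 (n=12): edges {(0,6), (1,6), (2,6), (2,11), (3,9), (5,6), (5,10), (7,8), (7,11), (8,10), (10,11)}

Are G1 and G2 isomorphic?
No, not isomorphic

The graphs are NOT isomorphic.

Connected components of G1: 1 component(s) with vertex sets [[0, 1, 2, 3, 4, 5, 6, 7, 8, 9, 10, 11]], sizes [12].
Connected components of G2: 3 component(s) with vertex sets [[4], [3, 9], [0, 1, 2, 5, 6, 7, 8, 10, 11]], sizes [1, 2, 9].
The number of connected components (and the multiset of component sizes) is an isomorphism invariant — an isomorphism maps each component of G1 bijectively onto a component of G2. Since G1 has 1 component(s) and G2 has 3, they cannot be isomorphic.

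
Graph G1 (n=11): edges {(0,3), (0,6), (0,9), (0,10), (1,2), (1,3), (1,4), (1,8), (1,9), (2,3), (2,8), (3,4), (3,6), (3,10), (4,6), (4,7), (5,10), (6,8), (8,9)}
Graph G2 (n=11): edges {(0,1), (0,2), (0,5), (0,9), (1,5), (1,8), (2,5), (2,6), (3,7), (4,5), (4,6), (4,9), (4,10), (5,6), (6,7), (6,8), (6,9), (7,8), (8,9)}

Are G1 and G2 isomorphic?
Yes, isomorphic

The graphs are isomorphic.
One valid mapping φ: V(G1) → V(G2): 0→8, 1→5, 2→2, 3→6, 4→4, 5→3, 6→9, 7→10, 8→0, 9→1, 10→7

Verify φ preserves adjacency — for each edge of G1, its image is an edge of G2:
  (0,3) → (φ(0),φ(3)) = (6,8) ∈ E(G2) ✓
  (0,6) → (φ(0),φ(6)) = (8,9) ∈ E(G2) ✓
  (0,9) → (φ(0),φ(9)) = (1,8) ∈ E(G2) ✓
  (0,10) → (φ(0),φ(10)) = (7,8) ∈ E(G2) ✓
  (1,2) → (φ(1),φ(2)) = (2,5) ∈ E(G2) ✓
  (1,3) → (φ(1),φ(3)) = (5,6) ∈ E(G2) ✓
  (1,4) → (φ(1),φ(4)) = (4,5) ∈ E(G2) ✓
  (1,8) → (φ(1),φ(8)) = (0,5) ∈ E(G2) ✓
  (1,9) → (φ(1),φ(9)) = (1,5) ∈ E(G2) ✓
  (2,3) → (φ(2),φ(3)) = (2,6) ∈ E(G2) ✓
  (2,8) → (φ(2),φ(8)) = (0,2) ∈ E(G2) ✓
  (3,4) → (φ(3),φ(4)) = (4,6) ∈ E(G2) ✓
  (3,6) → (φ(3),φ(6)) = (6,9) ∈ E(G2) ✓
  (3,10) → (φ(3),φ(10)) = (6,7) ∈ E(G2) ✓
  (4,6) → (φ(4),φ(6)) = (4,9) ∈ E(G2) ✓
  (4,7) → (φ(4),φ(7)) = (4,10) ∈ E(G2) ✓
  (5,10) → (φ(5),φ(10)) = (3,7) ∈ E(G2) ✓
  (6,8) → (φ(6),φ(8)) = (0,9) ∈ E(G2) ✓
  (8,9) → (φ(8),φ(9)) = (0,1) ∈ E(G2) ✓
All 19 edges of G1 map to edges of G2, and |E(G1)| = |E(G2)| = 19, so φ is a bijection on edges as well as vertices. Hence G1 ≅ G2.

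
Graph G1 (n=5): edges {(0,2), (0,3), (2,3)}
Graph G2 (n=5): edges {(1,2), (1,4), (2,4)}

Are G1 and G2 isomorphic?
Yes, isomorphic

The graphs are isomorphic.
One valid mapping φ: V(G1) → V(G2): 0→4, 1→3, 2→2, 3→1, 4→0

Verify φ preserves adjacency — for each edge of G1, its image is an edge of G2:
  (0,2) → (φ(0),φ(2)) = (2,4) ∈ E(G2) ✓
  (0,3) → (φ(0),φ(3)) = (1,4) ∈ E(G2) ✓
  (2,3) → (φ(2),φ(3)) = (1,2) ∈ E(G2) ✓
All 3 edges of G1 map to edges of G2, and |E(G1)| = |E(G2)| = 3, so φ is a bijection on edges as well as vertices. Hence G1 ≅ G2.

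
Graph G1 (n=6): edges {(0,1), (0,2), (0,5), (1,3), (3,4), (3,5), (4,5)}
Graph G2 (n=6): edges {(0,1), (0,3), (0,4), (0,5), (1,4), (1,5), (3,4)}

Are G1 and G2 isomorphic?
No, not isomorphic

The graphs are NOT isomorphic.

Connected components of G1: 1 component(s) with vertex sets [[0, 1, 2, 3, 4, 5]], sizes [6].
Connected components of G2: 2 component(s) with vertex sets [[2], [0, 1, 3, 4, 5]], sizes [1, 5].
The number of connected components (and the multiset of component sizes) is an isomorphism invariant — an isomorphism maps each component of G1 bijectively onto a component of G2. Since G1 has 1 component(s) and G2 has 2, they cannot be isomorphic.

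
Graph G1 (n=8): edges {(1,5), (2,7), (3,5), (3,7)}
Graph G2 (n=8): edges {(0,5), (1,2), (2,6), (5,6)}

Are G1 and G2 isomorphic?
Yes, isomorphic

The graphs are isomorphic.
One valid mapping φ: V(G1) → V(G2): 0→3, 1→0, 2→1, 3→6, 4→4, 5→5, 6→7, 7→2

Verify φ preserves adjacency — for each edge of G1, its image is an edge of G2:
  (1,5) → (φ(1),φ(5)) = (0,5) ∈ E(G2) ✓
  (2,7) → (φ(2),φ(7)) = (1,2) ∈ E(G2) ✓
  (3,5) → (φ(3),φ(5)) = (5,6) ∈ E(G2) ✓
  (3,7) → (φ(3),φ(7)) = (2,6) ∈ E(G2) ✓
All 4 edges of G1 map to edges of G2, and |E(G1)| = |E(G2)| = 4, so φ is a bijection on edges as well as vertices. Hence G1 ≅ G2.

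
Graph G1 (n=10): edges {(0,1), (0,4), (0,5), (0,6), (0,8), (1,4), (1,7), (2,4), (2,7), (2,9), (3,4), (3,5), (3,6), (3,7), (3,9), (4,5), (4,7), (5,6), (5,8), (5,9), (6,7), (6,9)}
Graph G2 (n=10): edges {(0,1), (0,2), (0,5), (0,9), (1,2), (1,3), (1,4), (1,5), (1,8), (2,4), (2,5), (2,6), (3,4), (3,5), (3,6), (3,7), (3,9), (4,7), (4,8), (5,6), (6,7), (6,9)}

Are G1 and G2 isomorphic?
Yes, isomorphic

The graphs are isomorphic.
One valid mapping φ: V(G1) → V(G2): 0→4, 1→7, 2→9, 3→5, 4→3, 5→1, 6→2, 7→6, 8→8, 9→0

Verify φ preserves adjacency — for each edge of G1, its image is an edge of G2:
  (0,1) → (φ(0),φ(1)) = (4,7) ∈ E(G2) ✓
  (0,4) → (φ(0),φ(4)) = (3,4) ∈ E(G2) ✓
  (0,5) → (φ(0),φ(5)) = (1,4) ∈ E(G2) ✓
  (0,6) → (φ(0),φ(6)) = (2,4) ∈ E(G2) ✓
  (0,8) → (φ(0),φ(8)) = (4,8) ∈ E(G2) ✓
  (1,4) → (φ(1),φ(4)) = (3,7) ∈ E(G2) ✓
  (1,7) → (φ(1),φ(7)) = (6,7) ∈ E(G2) ✓
  (2,4) → (φ(2),φ(4)) = (3,9) ∈ E(G2) ✓
  (2,7) → (φ(2),φ(7)) = (6,9) ∈ E(G2) ✓
  (2,9) → (φ(2),φ(9)) = (0,9) ∈ E(G2) ✓
  (3,4) → (φ(3),φ(4)) = (3,5) ∈ E(G2) ✓
  (3,5) → (φ(3),φ(5)) = (1,5) ∈ E(G2) ✓
  (3,6) → (φ(3),φ(6)) = (2,5) ∈ E(G2) ✓
  (3,7) → (φ(3),φ(7)) = (5,6) ∈ E(G2) ✓
  (3,9) → (φ(3),φ(9)) = (0,5) ∈ E(G2) ✓
  (4,5) → (φ(4),φ(5)) = (1,3) ∈ E(G2) ✓
  (4,7) → (φ(4),φ(7)) = (3,6) ∈ E(G2) ✓
  (5,6) → (φ(5),φ(6)) = (1,2) ∈ E(G2) ✓
  (5,8) → (φ(5),φ(8)) = (1,8) ∈ E(G2) ✓
  (5,9) → (φ(5),φ(9)) = (0,1) ∈ E(G2) ✓
  (6,7) → (φ(6),φ(7)) = (2,6) ∈ E(G2) ✓
  (6,9) → (φ(6),φ(9)) = (0,2) ∈ E(G2) ✓
All 22 edges of G1 map to edges of G2, and |E(G1)| = |E(G2)| = 22, so φ is a bijection on edges as well as vertices. Hence G1 ≅ G2.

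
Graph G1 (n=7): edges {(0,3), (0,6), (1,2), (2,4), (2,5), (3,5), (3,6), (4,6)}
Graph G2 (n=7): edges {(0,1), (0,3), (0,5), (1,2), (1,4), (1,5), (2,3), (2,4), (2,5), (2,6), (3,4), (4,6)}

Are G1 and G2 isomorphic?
No, not isomorphic

The graphs are NOT isomorphic.

Degrees in G1: deg(0)=2, deg(1)=1, deg(2)=3, deg(3)=3, deg(4)=2, deg(5)=2, deg(6)=3.
Sorted degree sequence of G1: [3, 3, 3, 2, 2, 2, 1].
Degrees in G2: deg(0)=3, deg(1)=4, deg(2)=5, deg(3)=3, deg(4)=4, deg(5)=3, deg(6)=2.
Sorted degree sequence of G2: [5, 4, 4, 3, 3, 3, 2].
The (sorted) degree sequence is an isomorphism invariant, so since G1 and G2 have different degree sequences they cannot be isomorphic.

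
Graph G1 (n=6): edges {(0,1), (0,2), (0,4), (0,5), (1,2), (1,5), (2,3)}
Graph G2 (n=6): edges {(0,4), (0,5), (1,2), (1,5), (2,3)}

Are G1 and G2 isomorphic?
No, not isomorphic

The graphs are NOT isomorphic.

Counting edges: G1 has 7 edge(s); G2 has 5 edge(s).
Edge count is an isomorphism invariant (a bijection on vertices induces a bijection on edges), so differing edge counts rule out isomorphism.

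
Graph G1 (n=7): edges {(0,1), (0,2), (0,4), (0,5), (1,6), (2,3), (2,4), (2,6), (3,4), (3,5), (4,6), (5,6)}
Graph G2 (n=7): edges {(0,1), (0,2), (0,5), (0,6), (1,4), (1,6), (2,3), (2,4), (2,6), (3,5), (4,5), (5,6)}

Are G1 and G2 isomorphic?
Yes, isomorphic

The graphs are isomorphic.
One valid mapping φ: V(G1) → V(G2): 0→5, 1→3, 2→6, 3→1, 4→0, 5→4, 6→2

Verify φ preserves adjacency — for each edge of G1, its image is an edge of G2:
  (0,1) → (φ(0),φ(1)) = (3,5) ∈ E(G2) ✓
  (0,2) → (φ(0),φ(2)) = (5,6) ∈ E(G2) ✓
  (0,4) → (φ(0),φ(4)) = (0,5) ∈ E(G2) ✓
  (0,5) → (φ(0),φ(5)) = (4,5) ∈ E(G2) ✓
  (1,6) → (φ(1),φ(6)) = (2,3) ∈ E(G2) ✓
  (2,3) → (φ(2),φ(3)) = (1,6) ∈ E(G2) ✓
  (2,4) → (φ(2),φ(4)) = (0,6) ∈ E(G2) ✓
  (2,6) → (φ(2),φ(6)) = (2,6) ∈ E(G2) ✓
  (3,4) → (φ(3),φ(4)) = (0,1) ∈ E(G2) ✓
  (3,5) → (φ(3),φ(5)) = (1,4) ∈ E(G2) ✓
  (4,6) → (φ(4),φ(6)) = (0,2) ∈ E(G2) ✓
  (5,6) → (φ(5),φ(6)) = (2,4) ∈ E(G2) ✓
All 12 edges of G1 map to edges of G2, and |E(G1)| = |E(G2)| = 12, so φ is a bijection on edges as well as vertices. Hence G1 ≅ G2.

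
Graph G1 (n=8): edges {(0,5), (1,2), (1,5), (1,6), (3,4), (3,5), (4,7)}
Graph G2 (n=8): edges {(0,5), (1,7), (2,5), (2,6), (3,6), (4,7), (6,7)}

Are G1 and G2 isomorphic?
Yes, isomorphic

The graphs are isomorphic.
One valid mapping φ: V(G1) → V(G2): 0→3, 1→7, 2→4, 3→2, 4→5, 5→6, 6→1, 7→0

Verify φ preserves adjacency — for each edge of G1, its image is an edge of G2:
  (0,5) → (φ(0),φ(5)) = (3,6) ∈ E(G2) ✓
  (1,2) → (φ(1),φ(2)) = (4,7) ∈ E(G2) ✓
  (1,5) → (φ(1),φ(5)) = (6,7) ∈ E(G2) ✓
  (1,6) → (φ(1),φ(6)) = (1,7) ∈ E(G2) ✓
  (3,4) → (φ(3),φ(4)) = (2,5) ∈ E(G2) ✓
  (3,5) → (φ(3),φ(5)) = (2,6) ∈ E(G2) ✓
  (4,7) → (φ(4),φ(7)) = (0,5) ∈ E(G2) ✓
All 7 edges of G1 map to edges of G2, and |E(G1)| = |E(G2)| = 7, so φ is a bijection on edges as well as vertices. Hence G1 ≅ G2.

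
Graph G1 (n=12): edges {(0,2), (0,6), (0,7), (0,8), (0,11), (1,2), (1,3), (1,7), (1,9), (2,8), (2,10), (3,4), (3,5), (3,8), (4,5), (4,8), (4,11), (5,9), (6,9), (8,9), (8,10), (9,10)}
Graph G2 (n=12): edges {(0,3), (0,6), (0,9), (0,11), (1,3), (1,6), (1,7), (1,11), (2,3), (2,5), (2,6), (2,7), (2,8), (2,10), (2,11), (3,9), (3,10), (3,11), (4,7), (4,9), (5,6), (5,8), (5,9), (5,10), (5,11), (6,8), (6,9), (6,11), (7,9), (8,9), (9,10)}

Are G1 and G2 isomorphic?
No, not isomorphic

The graphs are NOT isomorphic.

Degrees in G1: deg(0)=5, deg(1)=4, deg(2)=4, deg(3)=4, deg(4)=4, deg(5)=3, deg(6)=2, deg(7)=2, deg(8)=6, deg(9)=5, deg(10)=3, deg(11)=2.
Sorted degree sequence of G1: [6, 5, 5, 4, 4, 4, 4, 3, 3, 2, 2, 2].
Degrees in G2: deg(0)=4, deg(1)=4, deg(2)=7, deg(3)=6, deg(4)=2, deg(5)=6, deg(6)=7, deg(7)=4, deg(8)=4, deg(9)=8, deg(10)=4, deg(11)=6.
Sorted degree sequence of G2: [8, 7, 7, 6, 6, 6, 4, 4, 4, 4, 4, 2].
The (sorted) degree sequence is an isomorphism invariant, so since G1 and G2 have different degree sequences they cannot be isomorphic.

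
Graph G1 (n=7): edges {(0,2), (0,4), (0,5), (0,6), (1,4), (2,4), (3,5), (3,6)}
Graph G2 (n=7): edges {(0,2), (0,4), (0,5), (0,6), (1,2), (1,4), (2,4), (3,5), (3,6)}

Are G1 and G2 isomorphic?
No, not isomorphic

The graphs are NOT isomorphic.

Counting edges: G1 has 8 edge(s); G2 has 9 edge(s).
Edge count is an isomorphism invariant (a bijection on vertices induces a bijection on edges), so differing edge counts rule out isomorphism.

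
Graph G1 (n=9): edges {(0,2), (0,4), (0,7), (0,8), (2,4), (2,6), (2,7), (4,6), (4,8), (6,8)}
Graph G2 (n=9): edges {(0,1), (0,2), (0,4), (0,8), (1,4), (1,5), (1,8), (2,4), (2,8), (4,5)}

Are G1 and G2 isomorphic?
Yes, isomorphic

The graphs are isomorphic.
One valid mapping φ: V(G1) → V(G2): 0→1, 1→6, 2→4, 3→7, 4→0, 5→3, 6→2, 7→5, 8→8

Verify φ preserves adjacency — for each edge of G1, its image is an edge of G2:
  (0,2) → (φ(0),φ(2)) = (1,4) ∈ E(G2) ✓
  (0,4) → (φ(0),φ(4)) = (0,1) ∈ E(G2) ✓
  (0,7) → (φ(0),φ(7)) = (1,5) ∈ E(G2) ✓
  (0,8) → (φ(0),φ(8)) = (1,8) ∈ E(G2) ✓
  (2,4) → (φ(2),φ(4)) = (0,4) ∈ E(G2) ✓
  (2,6) → (φ(2),φ(6)) = (2,4) ∈ E(G2) ✓
  (2,7) → (φ(2),φ(7)) = (4,5) ∈ E(G2) ✓
  (4,6) → (φ(4),φ(6)) = (0,2) ∈ E(G2) ✓
  (4,8) → (φ(4),φ(8)) = (0,8) ∈ E(G2) ✓
  (6,8) → (φ(6),φ(8)) = (2,8) ∈ E(G2) ✓
All 10 edges of G1 map to edges of G2, and |E(G1)| = |E(G2)| = 10, so φ is a bijection on edges as well as vertices. Hence G1 ≅ G2.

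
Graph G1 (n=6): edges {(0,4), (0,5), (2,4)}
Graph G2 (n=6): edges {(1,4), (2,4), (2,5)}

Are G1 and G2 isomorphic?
Yes, isomorphic

The graphs are isomorphic.
One valid mapping φ: V(G1) → V(G2): 0→2, 1→0, 2→1, 3→3, 4→4, 5→5

Verify φ preserves adjacency — for each edge of G1, its image is an edge of G2:
  (0,4) → (φ(0),φ(4)) = (2,4) ∈ E(G2) ✓
  (0,5) → (φ(0),φ(5)) = (2,5) ∈ E(G2) ✓
  (2,4) → (φ(2),φ(4)) = (1,4) ∈ E(G2) ✓
All 3 edges of G1 map to edges of G2, and |E(G1)| = |E(G2)| = 3, so φ is a bijection on edges as well as vertices. Hence G1 ≅ G2.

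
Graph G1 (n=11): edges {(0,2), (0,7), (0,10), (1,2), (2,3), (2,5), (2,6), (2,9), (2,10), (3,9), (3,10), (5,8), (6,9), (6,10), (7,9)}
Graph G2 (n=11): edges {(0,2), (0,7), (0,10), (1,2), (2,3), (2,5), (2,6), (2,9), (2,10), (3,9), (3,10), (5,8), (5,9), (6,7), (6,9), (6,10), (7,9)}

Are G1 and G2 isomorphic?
No, not isomorphic

The graphs are NOT isomorphic.

Counting edges: G1 has 15 edge(s); G2 has 17 edge(s).
Edge count is an isomorphism invariant (a bijection on vertices induces a bijection on edges), so differing edge counts rule out isomorphism.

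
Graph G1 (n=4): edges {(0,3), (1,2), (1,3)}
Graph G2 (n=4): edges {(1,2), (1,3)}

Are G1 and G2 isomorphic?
No, not isomorphic

The graphs are NOT isomorphic.

Counting edges: G1 has 3 edge(s); G2 has 2 edge(s).
Edge count is an isomorphism invariant (a bijection on vertices induces a bijection on edges), so differing edge counts rule out isomorphism.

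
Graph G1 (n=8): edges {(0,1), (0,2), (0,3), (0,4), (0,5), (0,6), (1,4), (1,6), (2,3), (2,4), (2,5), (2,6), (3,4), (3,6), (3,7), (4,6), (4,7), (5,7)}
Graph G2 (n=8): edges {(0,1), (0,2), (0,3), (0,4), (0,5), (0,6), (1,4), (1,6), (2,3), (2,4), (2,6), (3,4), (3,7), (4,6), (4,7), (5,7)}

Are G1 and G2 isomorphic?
No, not isomorphic

The graphs are NOT isomorphic.

Counting edges: G1 has 18 edge(s); G2 has 16 edge(s).
Edge count is an isomorphism invariant (a bijection on vertices induces a bijection on edges), so differing edge counts rule out isomorphism.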